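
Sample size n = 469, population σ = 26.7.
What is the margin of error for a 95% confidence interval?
Margin of error = 2.42

Margin of error = z* · σ/√n
= 1.960 · 26.7/√469
= 1.960 · 26.7/21.6564
= 2.42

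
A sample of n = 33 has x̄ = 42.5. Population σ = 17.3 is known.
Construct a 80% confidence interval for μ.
(38.64, 46.36)

z-interval (σ known):
z* = 1.282 for 80% confidence

Margin of error = z* · σ/√n = 1.282 · 17.3/√33 = 3.86

CI: (42.5 - 3.86, 42.5 + 3.86) = (38.64, 46.36)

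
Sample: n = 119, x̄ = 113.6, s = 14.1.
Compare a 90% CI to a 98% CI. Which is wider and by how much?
98% CI is wider by 1.81

df = 118
90% CI: t* = 1.658, (111.46, 115.74), width = 2 · t* · s/√n = 4.29
98% CI: t* = 2.358, (110.55, 116.65), width = 2 · t* · s/√n = 6.10

The 98% CI is wider by 6.10 - 4.29 = 1.81.
Higher confidence requires a wider interval.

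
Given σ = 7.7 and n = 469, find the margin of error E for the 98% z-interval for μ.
Margin of error = 0.83

Margin of error = z* · σ/√n
= 2.326 · 7.7/√469
= 2.326 · 7.7/21.6564
= 0.83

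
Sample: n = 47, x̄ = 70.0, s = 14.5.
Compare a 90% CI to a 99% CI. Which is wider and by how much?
99% CI is wider by 4.27

df = 46
90% CI: t* = 1.679, (66.45, 73.55), width = 2 · t* · s/√n = 7.10
99% CI: t* = 2.687, (64.32, 75.68), width = 2 · t* · s/√n = 11.37

The 99% CI is wider by 11.37 - 7.10 = 4.27.
Higher confidence requires a wider interval.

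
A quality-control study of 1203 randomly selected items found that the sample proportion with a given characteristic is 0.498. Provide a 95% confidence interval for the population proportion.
(0.470, 0.526)

Proportion CI:
SE = √(p̂(1-p̂)/n) = √(0.498 · 0.502 / 1203) = 0.01442

z* = 1.960
Margin = z* · SE = 1.960 · 0.01442 = 0.0283

CI: 0.498 ± 0.0283 = (0.470, 0.526)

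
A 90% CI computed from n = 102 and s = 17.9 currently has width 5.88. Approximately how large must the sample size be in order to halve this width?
n ≈ 408

CI width ∝ 1/√n
To reduce width by factor 2, need √n to grow by 2 → need 2² = 4 times as many samples.

Current: n = 102, width = 5.88
New: n = 408, width ≈ 2.92

Width reduced by factor of 5.88/2.92 = 2.01.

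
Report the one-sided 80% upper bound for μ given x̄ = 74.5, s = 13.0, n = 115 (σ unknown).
μ ≤ 75.52

Upper bound (one-sided):
t* = 0.845 (one-sided for 80%)
Upper bound = x̄ + t* · s/√n = 74.5 + 0.845 · 13.0/√115 = 75.52

We are 80% confident that μ ≤ 75.52.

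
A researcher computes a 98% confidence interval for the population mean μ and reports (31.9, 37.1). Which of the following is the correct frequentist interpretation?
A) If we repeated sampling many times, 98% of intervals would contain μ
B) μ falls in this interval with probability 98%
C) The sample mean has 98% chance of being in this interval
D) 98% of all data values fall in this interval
A

A) Correct — this is the frequentist long-run coverage interpretation.
B) Wrong — μ is fixed; the randomness lives in the interval, not in μ.
C) Wrong — x̄ is observed and sits in the interval by construction.
D) Wrong — a CI is about the parameter μ, not individual data values.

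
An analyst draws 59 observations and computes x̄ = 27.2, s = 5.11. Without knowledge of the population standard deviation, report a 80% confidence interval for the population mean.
(26.34, 28.06)

t-interval (σ unknown):
df = n - 1 = 58
t* = 1.296 for 80% confidence

Margin of error = t* · s/√n = 1.296 · 5.11/√59 = 0.86

CI: (26.34, 28.06)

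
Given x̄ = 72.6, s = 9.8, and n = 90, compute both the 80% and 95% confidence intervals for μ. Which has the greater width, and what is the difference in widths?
95% CI is wider by 1.44

df = 89
80% CI: t* = 1.291, (71.27, 73.93), width = 2 · t* · s/√n = 2.67
95% CI: t* = 1.987, (70.55, 74.65), width = 2 · t* · s/√n = 4.11

The 95% CI is wider by 4.11 - 2.67 = 1.44.
Higher confidence requires a wider interval.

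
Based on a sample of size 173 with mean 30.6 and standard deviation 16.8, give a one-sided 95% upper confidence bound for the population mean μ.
μ ≤ 32.71

Upper bound (one-sided):
t* = 1.654 (one-sided for 95%)
Upper bound = x̄ + t* · s/√n = 30.6 + 1.654 · 16.8/√173 = 32.71

We are 95% confident that μ ≤ 32.71.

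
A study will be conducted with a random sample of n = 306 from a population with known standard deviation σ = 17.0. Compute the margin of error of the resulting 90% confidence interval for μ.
Margin of error = 1.60

Margin of error = z* · σ/√n
= 1.645 · 17.0/√306
= 1.645 · 17.0/17.4929
= 1.60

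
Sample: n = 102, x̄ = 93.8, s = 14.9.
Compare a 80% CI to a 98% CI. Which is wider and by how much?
98% CI is wider by 3.17

df = 101
80% CI: t* = 1.290, (91.90, 95.70), width = 2 · t* · s/√n = 3.81
98% CI: t* = 2.364, (90.31, 97.29), width = 2 · t* · s/√n = 6.98

The 98% CI is wider by 6.98 - 3.81 = 3.17.
Higher confidence requires a wider interval.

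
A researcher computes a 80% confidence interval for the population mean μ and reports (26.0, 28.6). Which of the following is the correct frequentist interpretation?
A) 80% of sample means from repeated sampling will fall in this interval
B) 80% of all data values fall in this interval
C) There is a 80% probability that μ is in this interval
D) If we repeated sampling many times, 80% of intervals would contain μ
D

A) Wrong — coverage applies to intervals containing μ, not to future x̄ values.
B) Wrong — a CI is about the parameter μ, not individual data values.
C) Wrong — μ is fixed; the randomness lives in the interval, not in μ.
D) Correct — this is the frequentist long-run coverage interpretation.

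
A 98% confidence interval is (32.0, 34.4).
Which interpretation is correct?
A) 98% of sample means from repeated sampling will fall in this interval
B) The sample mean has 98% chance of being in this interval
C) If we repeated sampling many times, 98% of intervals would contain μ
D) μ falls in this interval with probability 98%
C

A) Wrong — coverage applies to intervals containing μ, not to future x̄ values.
B) Wrong — x̄ is observed and sits in the interval by construction.
C) Correct — this is the frequentist long-run coverage interpretation.
D) Wrong — μ is fixed; the randomness lives in the interval, not in μ.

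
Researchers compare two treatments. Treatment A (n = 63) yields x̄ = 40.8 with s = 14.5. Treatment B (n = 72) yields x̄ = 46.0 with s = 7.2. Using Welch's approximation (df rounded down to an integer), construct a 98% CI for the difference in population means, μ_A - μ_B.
(-9.97, -0.43)

Difference: x̄₁ - x̄₂ = -5.20
SE = √(s₁²/n₁ + s₂²/n₂) = √(14.5²/63 + 7.2²/72) = 2.0143
df = 88.06 → 88 (Welch–Satterthwaite, rounded down)
t* = 2.369

CI: -5.20 ± 2.369 · 2.0143 = -5.20 ± 4.77 = (-9.97, -0.43)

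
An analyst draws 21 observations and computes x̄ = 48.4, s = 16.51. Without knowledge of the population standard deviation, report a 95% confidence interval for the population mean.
(40.88, 55.92)

t-interval (σ unknown):
df = n - 1 = 20
t* = 2.086 for 95% confidence

Margin of error = t* · s/√n = 2.086 · 16.51/√21 = 7.52

CI: (40.88, 55.92)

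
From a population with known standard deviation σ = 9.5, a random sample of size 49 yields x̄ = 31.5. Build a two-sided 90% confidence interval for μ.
(29.27, 33.73)

z-interval (σ known):
z* = 1.645 for 90% confidence

Margin of error = z* · σ/√n = 1.645 · 9.5/√49 = 2.23

CI: (31.5 - 2.23, 31.5 + 2.23) = (29.27, 33.73)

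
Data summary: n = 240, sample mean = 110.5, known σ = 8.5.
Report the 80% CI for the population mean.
(109.80, 111.20)

z-interval (σ known):
z* = 1.282 for 80% confidence

Margin of error = z* · σ/√n = 1.282 · 8.5/√240 = 0.70

CI: (110.5 - 0.70, 110.5 + 0.70) = (109.80, 111.20)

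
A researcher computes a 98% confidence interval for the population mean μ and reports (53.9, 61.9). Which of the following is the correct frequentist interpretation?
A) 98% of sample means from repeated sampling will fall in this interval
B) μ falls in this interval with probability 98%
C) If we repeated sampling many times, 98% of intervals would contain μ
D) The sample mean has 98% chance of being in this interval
C

A) Wrong — coverage applies to intervals containing μ, not to future x̄ values.
B) Wrong — μ is fixed; the randomness lives in the interval, not in μ.
C) Correct — this is the frequentist long-run coverage interpretation.
D) Wrong — x̄ is observed and sits in the interval by construction.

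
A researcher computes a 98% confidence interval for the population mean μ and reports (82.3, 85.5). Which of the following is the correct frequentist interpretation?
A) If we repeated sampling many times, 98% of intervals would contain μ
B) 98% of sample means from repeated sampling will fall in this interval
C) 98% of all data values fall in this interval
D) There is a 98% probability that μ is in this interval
A

A) Correct — this is the frequentist long-run coverage interpretation.
B) Wrong — coverage applies to intervals containing μ, not to future x̄ values.
C) Wrong — a CI is about the parameter μ, not individual data values.
D) Wrong — μ is fixed; the randomness lives in the interval, not in μ.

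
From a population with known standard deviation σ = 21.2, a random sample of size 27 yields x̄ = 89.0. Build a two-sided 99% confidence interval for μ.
(78.49, 99.51)

z-interval (σ known):
z* = 2.576 for 99% confidence

Margin of error = z* · σ/√n = 2.576 · 21.2/√27 = 10.51

CI: (89.0 - 10.51, 89.0 + 10.51) = (78.49, 99.51)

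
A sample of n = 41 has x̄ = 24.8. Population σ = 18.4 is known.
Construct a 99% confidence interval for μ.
(17.40, 32.20)

z-interval (σ known):
z* = 2.576 for 99% confidence

Margin of error = z* · σ/√n = 2.576 · 18.4/√41 = 7.40

CI: (24.8 - 7.40, 24.8 + 7.40) = (17.40, 32.20)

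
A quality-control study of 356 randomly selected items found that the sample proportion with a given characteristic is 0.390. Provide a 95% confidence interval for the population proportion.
(0.339, 0.441)

Proportion CI:
SE = √(p̂(1-p̂)/n) = √(0.390 · 0.610 / 356) = 0.02585

z* = 1.960
Margin = z* · SE = 1.960 · 0.02585 = 0.0507

CI: 0.390 ± 0.0507 = (0.339, 0.441)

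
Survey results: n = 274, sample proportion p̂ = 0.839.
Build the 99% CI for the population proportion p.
(0.782, 0.896)

Proportion CI:
SE = √(p̂(1-p̂)/n) = √(0.839 · 0.161 / 274) = 0.02220

z* = 2.576
Margin = z* · SE = 2.576 · 0.02220 = 0.0572

CI: 0.839 ± 0.0572 = (0.782, 0.896)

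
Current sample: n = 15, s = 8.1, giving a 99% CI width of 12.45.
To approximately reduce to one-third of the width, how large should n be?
n ≈ 135

CI width ∝ 1/√n
To reduce width by factor 3, need √n to grow by 3 → need 3² = 9 times as many samples.

Current: n = 15, width = 12.45
New: n = 135, width ≈ 3.64

Width reduced by factor of 12.45/3.64 = 3.42.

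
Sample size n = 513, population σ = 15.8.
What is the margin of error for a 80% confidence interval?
Margin of error = 0.89

Margin of error = z* · σ/√n
= 1.282 · 15.8/√513
= 1.282 · 15.8/22.6495
= 0.89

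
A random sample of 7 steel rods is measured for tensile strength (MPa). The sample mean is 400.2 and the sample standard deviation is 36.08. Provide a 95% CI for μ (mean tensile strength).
(366.83, 433.57)

t-interval (σ unknown):
df = n - 1 = 6
t* = 2.447 for 95% confidence

Margin of error = t* · s/√n = 2.447 · 36.08/√7 = 33.37

CI: (366.83, 433.57)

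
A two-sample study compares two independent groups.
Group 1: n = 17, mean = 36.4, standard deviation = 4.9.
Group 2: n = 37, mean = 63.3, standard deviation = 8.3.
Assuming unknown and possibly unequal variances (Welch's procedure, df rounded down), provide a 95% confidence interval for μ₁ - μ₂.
(-30.54, -23.26)

Difference: x̄₁ - x̄₂ = -26.90
SE = √(s₁²/n₁ + s₂²/n₂) = √(4.9²/17 + 8.3²/37) = 1.8095
df = 48.52 → 48 (Welch–Satterthwaite, rounded down)
t* = 2.011

CI: -26.90 ± 2.011 · 1.8095 = -26.90 ± 3.64 = (-30.54, -23.26)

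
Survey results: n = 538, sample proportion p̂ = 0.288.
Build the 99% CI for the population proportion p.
(0.238, 0.338)

Proportion CI:
SE = √(p̂(1-p̂)/n) = √(0.288 · 0.712 / 538) = 0.01952

z* = 2.576
Margin = z* · SE = 2.576 · 0.01952 = 0.0503

CI: 0.288 ± 0.0503 = (0.238, 0.338)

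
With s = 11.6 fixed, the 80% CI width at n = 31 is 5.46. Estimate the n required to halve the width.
n ≈ 124

CI width ∝ 1/√n
To reduce width by factor 2, need √n to grow by 2 → need 2² = 4 times as many samples.

Current: n = 31, width = 5.46
New: n = 124, width ≈ 2.68

Width reduced by factor of 5.46/2.68 = 2.04.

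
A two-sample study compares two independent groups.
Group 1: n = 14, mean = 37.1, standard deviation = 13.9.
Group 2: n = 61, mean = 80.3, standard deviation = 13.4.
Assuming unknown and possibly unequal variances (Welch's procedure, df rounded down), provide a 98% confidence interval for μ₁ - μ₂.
(-53.64, -32.76)

Difference: x̄₁ - x̄₂ = -43.20
SE = √(s₁²/n₁ + s₂²/n₂) = √(13.9²/14 + 13.4²/61) = 4.0920
df = 18.95 → 18 (Welch–Satterthwaite, rounded down)
t* = 2.552

CI: -43.20 ± 2.552 · 4.0920 = -43.20 ± 10.44 = (-53.64, -32.76)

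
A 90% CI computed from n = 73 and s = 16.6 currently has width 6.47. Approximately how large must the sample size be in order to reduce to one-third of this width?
n ≈ 657

CI width ∝ 1/√n
To reduce width by factor 3, need √n to grow by 3 → need 3² = 9 times as many samples.

Current: n = 73, width = 6.47
New: n = 657, width ≈ 2.13

Width reduced by factor of 6.47/2.13 = 3.04.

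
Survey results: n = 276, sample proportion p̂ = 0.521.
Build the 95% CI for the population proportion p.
(0.462, 0.580)

Proportion CI:
SE = √(p̂(1-p̂)/n) = √(0.521 · 0.479 / 276) = 0.03007

z* = 1.960
Margin = z* · SE = 1.960 · 0.03007 = 0.0589

CI: 0.521 ± 0.0589 = (0.462, 0.580)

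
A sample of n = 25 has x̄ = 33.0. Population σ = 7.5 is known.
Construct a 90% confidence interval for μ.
(30.53, 35.47)

z-interval (σ known):
z* = 1.645 for 90% confidence

Margin of error = z* · σ/√n = 1.645 · 7.5/√25 = 2.47

CI: (33.0 - 2.47, 33.0 + 2.47) = (30.53, 35.47)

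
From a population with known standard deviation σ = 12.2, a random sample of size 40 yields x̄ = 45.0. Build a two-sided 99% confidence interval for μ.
(40.03, 49.97)

z-interval (σ known):
z* = 2.576 for 99% confidence

Margin of error = z* · σ/√n = 2.576 · 12.2/√40 = 4.97

CI: (45.0 - 4.97, 45.0 + 4.97) = (40.03, 49.97)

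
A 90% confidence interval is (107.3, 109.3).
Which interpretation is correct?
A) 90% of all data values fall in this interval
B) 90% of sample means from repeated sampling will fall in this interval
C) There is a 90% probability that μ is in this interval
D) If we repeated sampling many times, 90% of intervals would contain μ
D

A) Wrong — a CI is about the parameter μ, not individual data values.
B) Wrong — coverage applies to intervals containing μ, not to future x̄ values.
C) Wrong — μ is fixed; the randomness lives in the interval, not in μ.
D) Correct — this is the frequentist long-run coverage interpretation.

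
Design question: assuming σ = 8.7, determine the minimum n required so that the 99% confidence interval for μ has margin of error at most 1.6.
n ≥ 197

For margin E ≤ 1.6:
n ≥ (z* · σ / E)²
n ≥ (2.576 · 8.7 / 1.6)²
n ≥ 196.20

Minimum n = 197 (rounding up)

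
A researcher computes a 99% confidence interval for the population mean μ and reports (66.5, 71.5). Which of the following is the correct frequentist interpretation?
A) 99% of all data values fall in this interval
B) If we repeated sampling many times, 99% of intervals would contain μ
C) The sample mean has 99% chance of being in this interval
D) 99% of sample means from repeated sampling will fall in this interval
B

A) Wrong — a CI is about the parameter μ, not individual data values.
B) Correct — this is the frequentist long-run coverage interpretation.
C) Wrong — x̄ is observed and sits in the interval by construction.
D) Wrong — coverage applies to intervals containing μ, not to future x̄ values.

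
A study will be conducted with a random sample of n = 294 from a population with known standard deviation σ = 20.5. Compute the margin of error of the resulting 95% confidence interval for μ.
Margin of error = 2.34

Margin of error = z* · σ/√n
= 1.960 · 20.5/√294
= 1.960 · 20.5/17.1464
= 2.34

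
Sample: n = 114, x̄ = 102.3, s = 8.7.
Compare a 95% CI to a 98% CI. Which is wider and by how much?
98% CI is wider by 0.62

df = 113
95% CI: t* = 1.981, (100.69, 103.91), width = 2 · t* · s/√n = 3.23
98% CI: t* = 2.360, (100.38, 104.22), width = 2 · t* · s/√n = 3.85

The 98% CI is wider by 3.85 - 3.23 = 0.62.
Higher confidence requires a wider interval.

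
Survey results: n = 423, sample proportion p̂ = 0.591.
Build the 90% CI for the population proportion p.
(0.552, 0.630)

Proportion CI:
SE = √(p̂(1-p̂)/n) = √(0.591 · 0.409 / 423) = 0.02390

z* = 1.645
Margin = z* · SE = 1.645 · 0.02390 = 0.0393

CI: 0.591 ± 0.0393 = (0.552, 0.630)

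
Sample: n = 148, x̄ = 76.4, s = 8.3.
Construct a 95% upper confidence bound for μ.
μ ≤ 77.53

Upper bound (one-sided):
t* = 1.655 (one-sided for 95%)
Upper bound = x̄ + t* · s/√n = 76.4 + 1.655 · 8.3/√148 = 77.53

We are 95% confident that μ ≤ 77.53.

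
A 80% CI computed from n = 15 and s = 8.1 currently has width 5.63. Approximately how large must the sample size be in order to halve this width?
n ≈ 60

CI width ∝ 1/√n
To reduce width by factor 2, need √n to grow by 2 → need 2² = 4 times as many samples.

Current: n = 15, width = 5.63
New: n = 60, width ≈ 2.71

Width reduced by factor of 5.63/2.71 = 2.08.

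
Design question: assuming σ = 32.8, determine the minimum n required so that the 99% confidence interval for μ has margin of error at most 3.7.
n ≥ 522

For margin E ≤ 3.7:
n ≥ (z* · σ / E)²
n ≥ (2.576 · 32.8 / 3.7)²
n ≥ 521.48

Minimum n = 522 (rounding up)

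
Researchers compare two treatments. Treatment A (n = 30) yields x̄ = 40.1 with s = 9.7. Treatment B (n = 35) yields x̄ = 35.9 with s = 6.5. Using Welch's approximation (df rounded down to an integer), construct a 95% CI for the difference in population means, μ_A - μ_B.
(0.01, 8.39)

Difference: x̄₁ - x̄₂ = 4.20
SE = √(s₁²/n₁ + s₂²/n₂) = √(9.7²/30 + 6.5²/35) = 2.0841
df = 49.38 → 49 (Welch–Satterthwaite, rounded down)
t* = 2.010

CI: 4.20 ± 2.010 · 2.0841 = 4.20 ± 4.19 = (0.01, 8.39)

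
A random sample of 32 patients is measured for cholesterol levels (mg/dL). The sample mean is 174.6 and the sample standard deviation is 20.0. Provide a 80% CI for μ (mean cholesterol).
(169.97, 179.23)

t-interval (σ unknown):
df = n - 1 = 31
t* = 1.309 for 80% confidence

Margin of error = t* · s/√n = 1.309 · 20.0/√32 = 4.63

CI: (169.97, 179.23)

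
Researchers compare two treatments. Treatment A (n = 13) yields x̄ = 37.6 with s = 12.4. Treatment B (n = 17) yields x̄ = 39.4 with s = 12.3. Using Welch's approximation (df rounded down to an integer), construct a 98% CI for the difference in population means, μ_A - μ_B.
(-13.11, 9.51)

Difference: x̄₁ - x̄₂ = -1.80
SE = √(s₁²/n₁ + s₂²/n₂) = √(12.4²/13 + 12.3²/17) = 4.5527
df = 25.87 → 25 (Welch–Satterthwaite, rounded down)
t* = 2.485

CI: -1.80 ± 2.485 · 4.5527 = -1.80 ± 11.31 = (-13.11, 9.51)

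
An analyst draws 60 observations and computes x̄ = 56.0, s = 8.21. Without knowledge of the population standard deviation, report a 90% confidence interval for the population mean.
(54.23, 57.77)

t-interval (σ unknown):
df = n - 1 = 59
t* = 1.671 for 90% confidence

Margin of error = t* · s/√n = 1.671 · 8.21/√60 = 1.77

CI: (54.23, 57.77)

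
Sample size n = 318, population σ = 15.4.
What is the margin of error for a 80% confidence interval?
Margin of error = 1.11

Margin of error = z* · σ/√n
= 1.282 · 15.4/√318
= 1.282 · 15.4/17.8326
= 1.11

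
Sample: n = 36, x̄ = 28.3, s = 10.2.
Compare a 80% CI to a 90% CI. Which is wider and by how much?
90% CI is wider by 1.31

df = 35
80% CI: t* = 1.306, (26.08, 30.52), width = 2 · t* · s/√n = 4.44
90% CI: t* = 1.690, (25.43, 31.17), width = 2 · t* · s/√n = 5.75

The 90% CI is wider by 5.75 - 4.44 = 1.31.
Higher confidence requires a wider interval.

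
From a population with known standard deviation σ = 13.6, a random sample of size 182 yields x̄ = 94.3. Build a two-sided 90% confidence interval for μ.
(92.64, 95.96)

z-interval (σ known):
z* = 1.645 for 90% confidence

Margin of error = z* · σ/√n = 1.645 · 13.6/√182 = 1.66

CI: (94.3 - 1.66, 94.3 + 1.66) = (92.64, 95.96)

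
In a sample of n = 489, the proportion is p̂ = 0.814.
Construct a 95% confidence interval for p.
(0.780, 0.848)

Proportion CI:
SE = √(p̂(1-p̂)/n) = √(0.814 · 0.186 / 489) = 0.01760

z* = 1.960
Margin = z* · SE = 1.960 · 0.01760 = 0.0345

CI: 0.814 ± 0.0345 = (0.780, 0.848)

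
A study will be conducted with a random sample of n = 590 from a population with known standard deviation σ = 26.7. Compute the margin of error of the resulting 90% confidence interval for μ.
Margin of error = 1.81

Margin of error = z* · σ/√n
= 1.645 · 26.7/√590
= 1.645 · 26.7/24.2899
= 1.81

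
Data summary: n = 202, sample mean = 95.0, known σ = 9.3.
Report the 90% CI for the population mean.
(93.92, 96.08)

z-interval (σ known):
z* = 1.645 for 90% confidence

Margin of error = z* · σ/√n = 1.645 · 9.3/√202 = 1.08

CI: (95.0 - 1.08, 95.0 + 1.08) = (93.92, 96.08)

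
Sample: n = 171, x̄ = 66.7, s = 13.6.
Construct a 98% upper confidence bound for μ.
μ ≤ 68.85

Upper bound (one-sided):
t* = 2.070 (one-sided for 98%)
Upper bound = x̄ + t* · s/√n = 66.7 + 2.070 · 13.6/√171 = 68.85

We are 98% confident that μ ≤ 68.85.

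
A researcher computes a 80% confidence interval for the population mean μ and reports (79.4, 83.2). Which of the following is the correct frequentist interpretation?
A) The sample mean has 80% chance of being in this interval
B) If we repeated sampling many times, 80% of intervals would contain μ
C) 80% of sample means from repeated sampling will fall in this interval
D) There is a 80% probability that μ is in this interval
B

A) Wrong — x̄ is observed and sits in the interval by construction.
B) Correct — this is the frequentist long-run coverage interpretation.
C) Wrong — coverage applies to intervals containing μ, not to future x̄ values.
D) Wrong — μ is fixed; the randomness lives in the interval, not in μ.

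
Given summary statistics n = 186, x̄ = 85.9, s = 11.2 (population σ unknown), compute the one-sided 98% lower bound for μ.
μ ≥ 84.20

Lower bound (one-sided):
t* = 2.068 (one-sided for 98%)
Lower bound = x̄ - t* · s/√n = 85.9 - 2.068 · 11.2/√186 = 84.20

We are 98% confident that μ ≥ 84.20.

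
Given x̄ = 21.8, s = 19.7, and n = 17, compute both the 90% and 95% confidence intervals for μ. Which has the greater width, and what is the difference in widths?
95% CI is wider by 3.58

df = 16
90% CI: t* = 1.746, (13.46, 30.14), width = 2 · t* · s/√n = 16.68
95% CI: t* = 2.120, (11.67, 31.93), width = 2 · t* · s/√n = 20.26

The 95% CI is wider by 20.26 - 16.68 = 3.58.
Higher confidence requires a wider interval.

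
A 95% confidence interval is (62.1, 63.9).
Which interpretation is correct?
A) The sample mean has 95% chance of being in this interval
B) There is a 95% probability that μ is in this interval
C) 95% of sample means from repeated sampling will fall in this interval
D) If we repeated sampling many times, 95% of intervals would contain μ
D

A) Wrong — x̄ is observed and sits in the interval by construction.
B) Wrong — μ is fixed; the randomness lives in the interval, not in μ.
C) Wrong — coverage applies to intervals containing μ, not to future x̄ values.
D) Correct — this is the frequentist long-run coverage interpretation.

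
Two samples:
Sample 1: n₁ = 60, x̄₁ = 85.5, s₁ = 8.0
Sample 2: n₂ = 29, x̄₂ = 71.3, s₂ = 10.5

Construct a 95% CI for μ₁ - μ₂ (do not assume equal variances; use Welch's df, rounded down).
(9.75, 18.65)

Difference: x̄₁ - x̄₂ = 14.20
SE = √(s₁²/n₁ + s₂²/n₂) = √(8.0²/60 + 10.5²/29) = 2.2064
df = 44.26 → 44 (Welch–Satterthwaite, rounded down)
t* = 2.015

CI: 14.20 ± 2.015 · 2.2064 = 14.20 ± 4.45 = (9.75, 18.65)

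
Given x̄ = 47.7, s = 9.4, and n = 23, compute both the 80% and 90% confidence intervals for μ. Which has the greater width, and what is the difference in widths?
90% CI is wider by 1.55

df = 22
80% CI: t* = 1.321, (45.11, 50.29), width = 2 · t* · s/√n = 5.18
90% CI: t* = 1.717, (44.33, 51.07), width = 2 · t* · s/√n = 6.73

The 90% CI is wider by 6.73 - 5.18 = 1.55.
Higher confidence requires a wider interval.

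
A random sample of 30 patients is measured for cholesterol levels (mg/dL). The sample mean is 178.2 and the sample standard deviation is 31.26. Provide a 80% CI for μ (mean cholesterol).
(170.72, 185.68)

t-interval (σ unknown):
df = n - 1 = 29
t* = 1.311 for 80% confidence

Margin of error = t* · s/√n = 1.311 · 31.26/√30 = 7.48

CI: (170.72, 185.68)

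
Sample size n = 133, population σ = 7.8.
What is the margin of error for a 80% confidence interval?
Margin of error = 0.87

Margin of error = z* · σ/√n
= 1.282 · 7.8/√133
= 1.282 · 7.8/11.5326
= 0.87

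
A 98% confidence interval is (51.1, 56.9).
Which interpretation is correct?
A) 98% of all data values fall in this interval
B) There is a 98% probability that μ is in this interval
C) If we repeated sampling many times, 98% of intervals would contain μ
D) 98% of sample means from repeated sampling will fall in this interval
C

A) Wrong — a CI is about the parameter μ, not individual data values.
B) Wrong — μ is fixed; the randomness lives in the interval, not in μ.
C) Correct — this is the frequentist long-run coverage interpretation.
D) Wrong — coverage applies to intervals containing μ, not to future x̄ values.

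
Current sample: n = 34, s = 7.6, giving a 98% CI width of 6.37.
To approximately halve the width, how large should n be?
n ≈ 136

CI width ∝ 1/√n
To reduce width by factor 2, need √n to grow by 2 → need 2² = 4 times as many samples.

Current: n = 34, width = 6.37
New: n = 136, width ≈ 3.07

Width reduced by factor of 6.37/3.07 = 2.07.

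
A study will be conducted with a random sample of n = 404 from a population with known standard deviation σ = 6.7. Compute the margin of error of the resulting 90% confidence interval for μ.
Margin of error = 0.55

Margin of error = z* · σ/√n
= 1.645 · 6.7/√404
= 1.645 · 6.7/20.0998
= 0.55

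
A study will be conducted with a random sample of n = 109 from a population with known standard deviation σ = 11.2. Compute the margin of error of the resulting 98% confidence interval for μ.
Margin of error = 2.50

Margin of error = z* · σ/√n
= 2.326 · 11.2/√109
= 2.326 · 11.2/10.4403
= 2.50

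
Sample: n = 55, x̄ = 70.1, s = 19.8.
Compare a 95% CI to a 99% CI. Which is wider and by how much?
99% CI is wider by 3.55

df = 54
95% CI: t* = 2.005, (64.75, 75.45), width = 2 · t* · s/√n = 10.71
99% CI: t* = 2.670, (62.97, 77.23), width = 2 · t* · s/√n = 14.26

The 99% CI is wider by 14.26 - 10.71 = 3.55.
Higher confidence requires a wider interval.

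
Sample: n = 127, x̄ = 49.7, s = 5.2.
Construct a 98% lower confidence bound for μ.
μ ≥ 48.74

Lower bound (one-sided):
t* = 2.075 (one-sided for 98%)
Lower bound = x̄ - t* · s/√n = 49.7 - 2.075 · 5.2/√127 = 48.74

We are 98% confident that μ ≥ 48.74.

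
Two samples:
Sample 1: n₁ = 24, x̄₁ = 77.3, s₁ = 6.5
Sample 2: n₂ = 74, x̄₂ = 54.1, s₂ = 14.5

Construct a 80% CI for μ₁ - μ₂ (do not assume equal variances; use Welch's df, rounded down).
(20.43, 25.97)

Difference: x̄₁ - x̄₂ = 23.20
SE = √(s₁²/n₁ + s₂²/n₂) = √(6.5²/24 + 14.5²/74) = 2.1451
df = 86.31 → 86 (Welch–Satterthwaite, rounded down)
t* = 1.291

CI: 23.20 ± 1.291 · 2.1451 = 23.20 ± 2.77 = (20.43, 25.97)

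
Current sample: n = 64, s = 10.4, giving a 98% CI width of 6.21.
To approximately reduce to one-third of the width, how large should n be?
n ≈ 576

CI width ∝ 1/√n
To reduce width by factor 3, need √n to grow by 3 → need 3² = 9 times as many samples.

Current: n = 64, width = 6.21
New: n = 576, width ≈ 2.02

Width reduced by factor of 6.21/2.02 = 3.07.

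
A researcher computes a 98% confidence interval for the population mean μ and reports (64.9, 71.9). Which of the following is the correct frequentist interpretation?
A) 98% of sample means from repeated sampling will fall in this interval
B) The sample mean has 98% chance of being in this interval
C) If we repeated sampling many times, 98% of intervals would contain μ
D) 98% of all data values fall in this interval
C

A) Wrong — coverage applies to intervals containing μ, not to future x̄ values.
B) Wrong — x̄ is observed and sits in the interval by construction.
C) Correct — this is the frequentist long-run coverage interpretation.
D) Wrong — a CI is about the parameter μ, not individual data values.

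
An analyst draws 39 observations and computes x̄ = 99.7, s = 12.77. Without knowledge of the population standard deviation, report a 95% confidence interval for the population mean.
(95.56, 103.84)

t-interval (σ unknown):
df = n - 1 = 38
t* = 2.024 for 95% confidence

Margin of error = t* · s/√n = 2.024 · 12.77/√39 = 4.14

CI: (95.56, 103.84)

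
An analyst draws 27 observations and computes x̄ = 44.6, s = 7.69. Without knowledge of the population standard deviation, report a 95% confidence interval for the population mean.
(41.56, 47.64)

t-interval (σ unknown):
df = n - 1 = 26
t* = 2.056 for 95% confidence

Margin of error = t* · s/√n = 2.056 · 7.69/√27 = 3.04

CI: (41.56, 47.64)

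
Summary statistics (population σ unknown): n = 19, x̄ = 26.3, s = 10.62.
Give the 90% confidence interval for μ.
(22.08, 30.52)

t-interval (σ unknown):
df = n - 1 = 18
t* = 1.734 for 90% confidence

Margin of error = t* · s/√n = 1.734 · 10.62/√19 = 4.22

CI: (22.08, 30.52)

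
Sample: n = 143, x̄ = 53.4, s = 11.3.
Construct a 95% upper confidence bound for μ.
μ ≤ 54.96

Upper bound (one-sided):
t* = 1.656 (one-sided for 95%)
Upper bound = x̄ + t* · s/√n = 53.4 + 1.656 · 11.3/√143 = 54.96

We are 95% confident that μ ≤ 54.96.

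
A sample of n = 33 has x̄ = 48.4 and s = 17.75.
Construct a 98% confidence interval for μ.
(40.83, 55.97)

t-interval (σ unknown):
df = n - 1 = 32
t* = 2.449 for 98% confidence

Margin of error = t* · s/√n = 2.449 · 17.75/√33 = 7.57

CI: (40.83, 55.97)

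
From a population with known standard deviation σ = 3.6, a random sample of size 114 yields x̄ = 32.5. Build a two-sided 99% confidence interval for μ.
(31.63, 33.37)

z-interval (σ known):
z* = 2.576 for 99% confidence

Margin of error = z* · σ/√n = 2.576 · 3.6/√114 = 0.87

CI: (32.5 - 0.87, 32.5 + 0.87) = (31.63, 33.37)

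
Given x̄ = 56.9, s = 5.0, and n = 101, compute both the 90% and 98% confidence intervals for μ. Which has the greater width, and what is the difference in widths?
98% CI is wider by 0.70

df = 100
90% CI: t* = 1.660, (56.07, 57.73), width = 2 · t* · s/√n = 1.65
98% CI: t* = 2.364, (55.72, 58.08), width = 2 · t* · s/√n = 2.35

The 98% CI is wider by 2.35 - 1.65 = 0.70.
Higher confidence requires a wider interval.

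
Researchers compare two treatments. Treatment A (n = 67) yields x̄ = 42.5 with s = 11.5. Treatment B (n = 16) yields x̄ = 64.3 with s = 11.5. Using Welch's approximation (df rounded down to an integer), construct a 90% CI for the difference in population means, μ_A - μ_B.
(-27.29, -16.31)

Difference: x̄₁ - x̄₂ = -21.80
SE = √(s₁²/n₁ + s₂²/n₂) = √(11.5²/67 + 11.5²/16) = 3.1999
df = 22.73 → 22 (Welch–Satterthwaite, rounded down)
t* = 1.717

CI: -21.80 ± 1.717 · 3.1999 = -21.80 ± 5.49 = (-27.29, -16.31)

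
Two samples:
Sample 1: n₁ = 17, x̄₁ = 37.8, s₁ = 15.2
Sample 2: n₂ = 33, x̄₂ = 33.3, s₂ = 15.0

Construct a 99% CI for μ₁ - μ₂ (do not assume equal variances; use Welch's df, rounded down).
(-7.87, 16.87)

Difference: x̄₁ - x̄₂ = 4.50
SE = √(s₁²/n₁ + s₂²/n₂) = √(15.2²/17 + 15.0²/33) = 4.5176
df = 32.05 → 32 (Welch–Satterthwaite, rounded down)
t* = 2.738

CI: 4.50 ± 2.738 · 4.5176 = 4.50 ± 12.37 = (-7.87, 16.87)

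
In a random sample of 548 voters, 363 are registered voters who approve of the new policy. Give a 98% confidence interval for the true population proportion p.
(0.615, 0.709)

Proportion CI:
p̂ = 363/548 = 0.66241
SE = √(p̂(1-p̂)/n) = √(0.66241 · 0.33759 / 548) = 0.02020

z* = 2.326
Margin = z* · SE = 2.326 · 0.02020 = 0.0470

CI: 0.66241 ± 0.0470 = (0.615, 0.709)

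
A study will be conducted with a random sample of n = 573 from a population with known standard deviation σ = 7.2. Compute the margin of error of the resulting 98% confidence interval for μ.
Margin of error = 0.70

Margin of error = z* · σ/√n
= 2.326 · 7.2/√573
= 2.326 · 7.2/23.9374
= 0.70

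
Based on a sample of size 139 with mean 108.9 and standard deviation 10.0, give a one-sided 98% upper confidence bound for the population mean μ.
μ ≤ 110.66

Upper bound (one-sided):
t* = 2.073 (one-sided for 98%)
Upper bound = x̄ + t* · s/√n = 108.9 + 2.073 · 10.0/√139 = 110.66

We are 98% confident that μ ≤ 110.66.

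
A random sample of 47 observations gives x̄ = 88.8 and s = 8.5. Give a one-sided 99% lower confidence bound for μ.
μ ≥ 85.81

Lower bound (one-sided):
t* = 2.410 (one-sided for 99%)
Lower bound = x̄ - t* · s/√n = 88.8 - 2.410 · 8.5/√47 = 85.81

We are 99% confident that μ ≥ 85.81.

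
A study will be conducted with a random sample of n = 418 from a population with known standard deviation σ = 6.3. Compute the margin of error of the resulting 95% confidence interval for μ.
Margin of error = 0.60

Margin of error = z* · σ/√n
= 1.960 · 6.3/√418
= 1.960 · 6.3/20.4450
= 0.60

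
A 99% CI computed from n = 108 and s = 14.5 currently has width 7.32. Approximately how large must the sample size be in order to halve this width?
n ≈ 432

CI width ∝ 1/√n
To reduce width by factor 2, need √n to grow by 2 → need 2² = 4 times as many samples.

Current: n = 108, width = 7.32
New: n = 432, width ≈ 3.61

Width reduced by factor of 7.32/3.61 = 2.03.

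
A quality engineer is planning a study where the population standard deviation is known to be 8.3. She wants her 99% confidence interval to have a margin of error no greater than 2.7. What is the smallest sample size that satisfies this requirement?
n ≥ 63

For margin E ≤ 2.7:
n ≥ (z* · σ / E)²
n ≥ (2.576 · 8.3 / 2.7)²
n ≥ 62.71

Minimum n = 63 (rounding up)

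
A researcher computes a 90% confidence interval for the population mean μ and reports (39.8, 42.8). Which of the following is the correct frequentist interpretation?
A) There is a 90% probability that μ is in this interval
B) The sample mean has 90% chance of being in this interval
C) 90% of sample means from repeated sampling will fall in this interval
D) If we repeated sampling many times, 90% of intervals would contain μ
D

A) Wrong — μ is fixed; the randomness lives in the interval, not in μ.
B) Wrong — x̄ is observed and sits in the interval by construction.
C) Wrong — coverage applies to intervals containing μ, not to future x̄ values.
D) Correct — this is the frequentist long-run coverage interpretation.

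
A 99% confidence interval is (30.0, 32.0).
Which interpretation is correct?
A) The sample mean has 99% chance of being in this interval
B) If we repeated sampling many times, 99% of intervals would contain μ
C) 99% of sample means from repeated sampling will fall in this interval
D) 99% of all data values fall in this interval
B

A) Wrong — x̄ is observed and sits in the interval by construction.
B) Correct — this is the frequentist long-run coverage interpretation.
C) Wrong — coverage applies to intervals containing μ, not to future x̄ values.
D) Wrong — a CI is about the parameter μ, not individual data values.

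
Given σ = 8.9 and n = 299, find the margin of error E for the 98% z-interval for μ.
Margin of error = 1.20

Margin of error = z* · σ/√n
= 2.326 · 8.9/√299
= 2.326 · 8.9/17.2916
= 1.20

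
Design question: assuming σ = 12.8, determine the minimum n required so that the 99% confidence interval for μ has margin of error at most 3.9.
n ≥ 72

For margin E ≤ 3.9:
n ≥ (z* · σ / E)²
n ≥ (2.576 · 12.8 / 3.9)²
n ≥ 71.48

Minimum n = 72 (rounding up)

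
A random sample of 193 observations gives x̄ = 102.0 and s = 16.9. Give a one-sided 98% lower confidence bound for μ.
μ ≥ 99.48

Lower bound (one-sided):
t* = 2.068 (one-sided for 98%)
Lower bound = x̄ - t* · s/√n = 102.0 - 2.068 · 16.9/√193 = 99.48

We are 98% confident that μ ≥ 99.48.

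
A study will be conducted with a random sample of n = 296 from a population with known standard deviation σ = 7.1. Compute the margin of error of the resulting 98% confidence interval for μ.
Margin of error = 0.96

Margin of error = z* · σ/√n
= 2.326 · 7.1/√296
= 2.326 · 7.1/17.2047
= 0.96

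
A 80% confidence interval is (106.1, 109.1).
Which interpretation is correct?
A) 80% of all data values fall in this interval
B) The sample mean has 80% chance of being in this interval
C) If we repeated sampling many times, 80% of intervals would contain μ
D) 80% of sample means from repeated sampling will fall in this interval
C

A) Wrong — a CI is about the parameter μ, not individual data values.
B) Wrong — x̄ is observed and sits in the interval by construction.
C) Correct — this is the frequentist long-run coverage interpretation.
D) Wrong — coverage applies to intervals containing μ, not to future x̄ values.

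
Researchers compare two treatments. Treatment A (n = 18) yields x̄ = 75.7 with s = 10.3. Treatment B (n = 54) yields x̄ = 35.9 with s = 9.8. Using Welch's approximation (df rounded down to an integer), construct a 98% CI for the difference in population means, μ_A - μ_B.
(32.95, 46.65)

Difference: x̄₁ - x̄₂ = 39.80
SE = √(s₁²/n₁ + s₂²/n₂) = √(10.3²/18 + 9.8²/54) = 2.7699
df = 27.99 → 27 (Welch–Satterthwaite, rounded down)
t* = 2.473

CI: 39.80 ± 2.473 · 2.7699 = 39.80 ± 6.85 = (32.95, 46.65)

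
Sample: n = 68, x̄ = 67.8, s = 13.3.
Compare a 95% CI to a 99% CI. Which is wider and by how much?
99% CI is wider by 2.11

df = 67
95% CI: t* = 1.996, (64.58, 71.02), width = 2 · t* · s/√n = 6.44
99% CI: t* = 2.651, (63.52, 72.08), width = 2 · t* · s/√n = 8.55

The 99% CI is wider by 8.55 - 6.44 = 2.11.
Higher confidence requires a wider interval.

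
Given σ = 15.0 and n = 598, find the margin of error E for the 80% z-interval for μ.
Margin of error = 0.79

Margin of error = z* · σ/√n
= 1.282 · 15.0/√598
= 1.282 · 15.0/24.4540
= 0.79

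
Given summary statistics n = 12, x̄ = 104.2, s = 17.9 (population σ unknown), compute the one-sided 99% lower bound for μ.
μ ≥ 90.16

Lower bound (one-sided):
t* = 2.718 (one-sided for 99%)
Lower bound = x̄ - t* · s/√n = 104.2 - 2.718 · 17.9/√12 = 90.16

We are 99% confident that μ ≥ 90.16.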